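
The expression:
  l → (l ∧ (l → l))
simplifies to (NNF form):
True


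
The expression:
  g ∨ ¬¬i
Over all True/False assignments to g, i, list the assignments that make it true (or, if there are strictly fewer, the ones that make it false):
is false only for:
  g=False, i=False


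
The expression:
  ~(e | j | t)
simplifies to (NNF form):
~e & ~j & ~t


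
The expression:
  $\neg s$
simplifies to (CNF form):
$\neg s$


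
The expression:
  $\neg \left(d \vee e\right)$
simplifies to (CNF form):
$\neg d \wedge \neg e$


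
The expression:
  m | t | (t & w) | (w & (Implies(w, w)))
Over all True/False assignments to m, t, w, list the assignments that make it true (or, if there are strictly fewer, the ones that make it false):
is false only for:
  m=False, t=False, w=False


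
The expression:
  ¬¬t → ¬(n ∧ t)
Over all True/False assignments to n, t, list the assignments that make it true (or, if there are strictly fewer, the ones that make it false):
is false only for:
  n=True, t=True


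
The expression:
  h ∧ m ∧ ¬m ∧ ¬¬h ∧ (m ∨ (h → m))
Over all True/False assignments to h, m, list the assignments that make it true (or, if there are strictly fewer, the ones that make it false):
is never true.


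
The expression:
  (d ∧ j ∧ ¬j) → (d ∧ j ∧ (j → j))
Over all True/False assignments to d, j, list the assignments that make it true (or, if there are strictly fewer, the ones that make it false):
is always true.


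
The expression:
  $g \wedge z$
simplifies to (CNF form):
$g \wedge z$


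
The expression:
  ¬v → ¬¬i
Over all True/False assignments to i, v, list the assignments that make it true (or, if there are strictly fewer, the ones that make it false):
is false only for:
  i=False, v=False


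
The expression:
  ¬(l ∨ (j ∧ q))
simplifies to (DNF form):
(¬j ∧ ¬l) ∨ (¬l ∧ ¬q)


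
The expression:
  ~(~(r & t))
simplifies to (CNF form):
r & t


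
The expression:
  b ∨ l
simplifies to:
b ∨ l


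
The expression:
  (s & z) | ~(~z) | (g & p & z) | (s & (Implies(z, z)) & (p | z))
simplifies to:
z | (p & s)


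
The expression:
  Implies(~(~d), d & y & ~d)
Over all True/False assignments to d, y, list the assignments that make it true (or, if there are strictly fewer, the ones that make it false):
is true only for:
  d=False, y=False;
  d=False, y=True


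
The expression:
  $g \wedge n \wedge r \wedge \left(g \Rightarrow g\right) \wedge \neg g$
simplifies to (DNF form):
$\text{False}$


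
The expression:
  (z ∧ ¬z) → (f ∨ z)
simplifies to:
True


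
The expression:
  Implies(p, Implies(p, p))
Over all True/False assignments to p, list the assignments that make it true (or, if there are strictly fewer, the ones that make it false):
is always true.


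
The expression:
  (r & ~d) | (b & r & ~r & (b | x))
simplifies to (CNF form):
r & ~d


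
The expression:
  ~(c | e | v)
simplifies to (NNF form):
~c & ~e & ~v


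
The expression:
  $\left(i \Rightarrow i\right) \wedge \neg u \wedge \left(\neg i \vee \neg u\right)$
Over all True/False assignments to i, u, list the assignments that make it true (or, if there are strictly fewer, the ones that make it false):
is true only for:
  i=False, u=False;
  i=True, u=False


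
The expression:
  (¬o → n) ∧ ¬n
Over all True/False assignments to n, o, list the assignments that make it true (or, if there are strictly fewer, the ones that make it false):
is true only for:
  n=False, o=True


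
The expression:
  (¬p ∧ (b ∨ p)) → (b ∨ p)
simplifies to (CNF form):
True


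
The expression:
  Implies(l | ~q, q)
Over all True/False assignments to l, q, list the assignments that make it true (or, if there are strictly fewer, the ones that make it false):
is true only for:
  l=False, q=True;
  l=True, q=True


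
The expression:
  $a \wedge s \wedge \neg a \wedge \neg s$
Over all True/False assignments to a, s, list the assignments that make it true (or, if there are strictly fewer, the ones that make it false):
is never true.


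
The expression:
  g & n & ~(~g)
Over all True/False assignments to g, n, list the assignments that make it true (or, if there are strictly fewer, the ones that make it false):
is true only for:
  g=True, n=True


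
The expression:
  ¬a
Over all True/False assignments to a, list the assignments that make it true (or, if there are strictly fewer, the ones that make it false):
is true only for:
  a=False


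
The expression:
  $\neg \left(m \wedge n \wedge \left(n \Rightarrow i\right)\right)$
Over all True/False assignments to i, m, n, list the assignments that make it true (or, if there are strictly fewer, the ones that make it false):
is false only for:
  i=True, m=True, n=True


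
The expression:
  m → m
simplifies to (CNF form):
True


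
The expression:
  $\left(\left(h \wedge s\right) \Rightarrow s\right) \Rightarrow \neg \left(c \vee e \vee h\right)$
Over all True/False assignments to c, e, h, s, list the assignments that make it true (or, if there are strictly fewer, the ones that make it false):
is true only for:
  c=False, e=False, h=False, s=False;
  c=False, e=False, h=False, s=True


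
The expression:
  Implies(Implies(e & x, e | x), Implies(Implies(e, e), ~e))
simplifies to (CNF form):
~e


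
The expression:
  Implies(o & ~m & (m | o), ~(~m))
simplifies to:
m | ~o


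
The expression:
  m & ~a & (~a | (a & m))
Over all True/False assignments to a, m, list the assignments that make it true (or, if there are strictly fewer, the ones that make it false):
is true only for:
  a=False, m=True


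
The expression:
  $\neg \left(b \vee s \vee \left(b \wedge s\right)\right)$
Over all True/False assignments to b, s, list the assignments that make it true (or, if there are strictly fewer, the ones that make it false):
is true only for:
  b=False, s=False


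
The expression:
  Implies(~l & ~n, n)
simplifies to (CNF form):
l | n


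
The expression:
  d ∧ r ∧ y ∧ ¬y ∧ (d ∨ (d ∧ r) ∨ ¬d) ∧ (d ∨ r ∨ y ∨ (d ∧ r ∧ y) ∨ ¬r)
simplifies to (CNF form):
False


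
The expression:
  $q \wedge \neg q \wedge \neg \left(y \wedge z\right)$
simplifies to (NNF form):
$\text{False}$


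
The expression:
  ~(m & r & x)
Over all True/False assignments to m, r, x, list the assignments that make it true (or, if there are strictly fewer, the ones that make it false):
is false only for:
  m=True, r=True, x=True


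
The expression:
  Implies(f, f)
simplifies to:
True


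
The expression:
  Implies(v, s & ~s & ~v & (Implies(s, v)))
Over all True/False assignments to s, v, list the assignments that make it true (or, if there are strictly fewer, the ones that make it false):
is true only for:
  s=False, v=False;
  s=True, v=False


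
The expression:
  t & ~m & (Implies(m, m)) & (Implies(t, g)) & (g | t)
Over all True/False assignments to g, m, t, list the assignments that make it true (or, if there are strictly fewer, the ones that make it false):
is true only for:
  g=True, m=False, t=True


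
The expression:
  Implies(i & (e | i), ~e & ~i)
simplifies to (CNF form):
~i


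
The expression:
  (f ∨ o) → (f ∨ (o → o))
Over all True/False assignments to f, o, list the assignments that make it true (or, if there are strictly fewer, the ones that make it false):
is always true.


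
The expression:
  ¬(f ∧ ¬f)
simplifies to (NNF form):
True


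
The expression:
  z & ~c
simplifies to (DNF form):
z & ~c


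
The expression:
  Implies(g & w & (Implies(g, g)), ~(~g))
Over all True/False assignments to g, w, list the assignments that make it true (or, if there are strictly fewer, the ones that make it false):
is always true.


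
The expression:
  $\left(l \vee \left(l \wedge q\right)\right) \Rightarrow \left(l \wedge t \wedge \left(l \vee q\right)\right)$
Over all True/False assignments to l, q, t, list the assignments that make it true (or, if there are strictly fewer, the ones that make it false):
is false only for:
  l=True, q=False, t=False;
  l=True, q=True, t=False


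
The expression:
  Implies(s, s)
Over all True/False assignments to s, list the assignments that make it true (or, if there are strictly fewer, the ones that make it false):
is always true.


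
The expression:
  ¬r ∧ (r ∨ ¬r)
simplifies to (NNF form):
¬r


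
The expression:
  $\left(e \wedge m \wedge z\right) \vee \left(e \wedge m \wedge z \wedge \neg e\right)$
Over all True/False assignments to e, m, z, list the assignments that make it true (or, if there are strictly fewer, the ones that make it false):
is true only for:
  e=True, m=True, z=True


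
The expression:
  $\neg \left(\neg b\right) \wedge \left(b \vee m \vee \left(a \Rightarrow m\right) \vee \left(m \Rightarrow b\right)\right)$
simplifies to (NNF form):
$b$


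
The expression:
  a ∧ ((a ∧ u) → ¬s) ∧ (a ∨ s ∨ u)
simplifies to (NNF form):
a ∧ (¬s ∨ ¬u)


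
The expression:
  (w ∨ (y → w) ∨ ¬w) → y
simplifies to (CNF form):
y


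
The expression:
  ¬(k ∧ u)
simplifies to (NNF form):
¬k ∨ ¬u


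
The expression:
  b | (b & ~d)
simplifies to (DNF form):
b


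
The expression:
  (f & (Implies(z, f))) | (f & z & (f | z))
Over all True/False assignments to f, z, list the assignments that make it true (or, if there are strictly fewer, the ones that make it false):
is true only for:
  f=True, z=False;
  f=True, z=True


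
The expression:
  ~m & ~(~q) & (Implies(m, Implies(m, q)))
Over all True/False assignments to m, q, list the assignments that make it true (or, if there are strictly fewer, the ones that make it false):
is true only for:
  m=False, q=True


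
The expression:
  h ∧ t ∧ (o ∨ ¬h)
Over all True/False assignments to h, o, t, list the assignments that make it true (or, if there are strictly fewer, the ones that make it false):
is true only for:
  h=True, o=True, t=True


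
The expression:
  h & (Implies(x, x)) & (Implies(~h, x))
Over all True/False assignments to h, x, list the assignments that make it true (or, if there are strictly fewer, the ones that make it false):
is true only for:
  h=True, x=False;
  h=True, x=True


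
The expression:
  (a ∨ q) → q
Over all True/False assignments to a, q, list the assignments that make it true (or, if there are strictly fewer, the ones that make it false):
is false only for:
  a=True, q=False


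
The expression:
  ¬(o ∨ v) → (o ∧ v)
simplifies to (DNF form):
o ∨ v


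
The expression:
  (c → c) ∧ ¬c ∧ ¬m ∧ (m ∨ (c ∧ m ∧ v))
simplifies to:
False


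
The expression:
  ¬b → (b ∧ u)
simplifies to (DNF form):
b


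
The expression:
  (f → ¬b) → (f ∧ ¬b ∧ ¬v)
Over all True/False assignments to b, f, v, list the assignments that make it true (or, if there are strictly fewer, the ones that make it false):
is true only for:
  b=False, f=True, v=False;
  b=True, f=True, v=False;
  b=True, f=True, v=True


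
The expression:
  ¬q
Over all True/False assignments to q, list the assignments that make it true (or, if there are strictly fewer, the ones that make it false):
is true only for:
  q=False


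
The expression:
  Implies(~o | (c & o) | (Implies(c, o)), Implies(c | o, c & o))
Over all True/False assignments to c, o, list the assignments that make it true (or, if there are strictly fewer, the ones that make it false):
is true only for:
  c=False, o=False;
  c=True, o=True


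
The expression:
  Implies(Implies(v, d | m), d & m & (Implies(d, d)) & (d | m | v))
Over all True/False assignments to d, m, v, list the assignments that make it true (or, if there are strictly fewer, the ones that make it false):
is true only for:
  d=False, m=False, v=True;
  d=True, m=True, v=False;
  d=True, m=True, v=True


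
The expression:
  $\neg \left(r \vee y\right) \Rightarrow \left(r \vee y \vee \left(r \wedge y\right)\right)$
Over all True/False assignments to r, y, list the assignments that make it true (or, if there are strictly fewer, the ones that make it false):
is false only for:
  r=False, y=False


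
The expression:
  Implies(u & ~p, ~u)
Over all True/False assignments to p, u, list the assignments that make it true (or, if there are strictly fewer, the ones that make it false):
is false only for:
  p=False, u=True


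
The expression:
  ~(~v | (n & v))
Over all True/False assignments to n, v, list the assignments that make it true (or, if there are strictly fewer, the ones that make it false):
is true only for:
  n=False, v=True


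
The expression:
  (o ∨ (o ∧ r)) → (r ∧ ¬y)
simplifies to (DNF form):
(r ∧ ¬y) ∨ ¬o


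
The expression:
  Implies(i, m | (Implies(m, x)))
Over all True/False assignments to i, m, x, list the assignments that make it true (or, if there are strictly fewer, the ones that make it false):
is always true.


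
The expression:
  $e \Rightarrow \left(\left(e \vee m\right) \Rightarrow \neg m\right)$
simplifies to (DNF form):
$\neg e \vee \neg m$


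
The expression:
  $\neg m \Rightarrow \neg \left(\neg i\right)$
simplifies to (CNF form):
$i \vee m$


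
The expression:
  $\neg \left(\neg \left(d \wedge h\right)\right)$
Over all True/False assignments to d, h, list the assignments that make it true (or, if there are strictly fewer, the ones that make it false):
is true only for:
  d=True, h=True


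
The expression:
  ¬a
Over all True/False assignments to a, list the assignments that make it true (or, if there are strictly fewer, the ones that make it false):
is true only for:
  a=False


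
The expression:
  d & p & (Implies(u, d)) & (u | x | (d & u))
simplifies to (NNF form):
d & p & (u | x)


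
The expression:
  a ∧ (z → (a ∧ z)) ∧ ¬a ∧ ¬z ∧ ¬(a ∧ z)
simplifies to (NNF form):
False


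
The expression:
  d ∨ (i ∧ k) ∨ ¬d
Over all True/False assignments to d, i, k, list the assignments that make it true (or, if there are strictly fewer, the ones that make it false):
is always true.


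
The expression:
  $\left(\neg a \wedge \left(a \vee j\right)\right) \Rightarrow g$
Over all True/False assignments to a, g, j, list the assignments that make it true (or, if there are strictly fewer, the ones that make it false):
is false only for:
  a=False, g=False, j=True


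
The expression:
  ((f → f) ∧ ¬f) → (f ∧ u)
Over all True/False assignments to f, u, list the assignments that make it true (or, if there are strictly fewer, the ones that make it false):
is true only for:
  f=True, u=False;
  f=True, u=True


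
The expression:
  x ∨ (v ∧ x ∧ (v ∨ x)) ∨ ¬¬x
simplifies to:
x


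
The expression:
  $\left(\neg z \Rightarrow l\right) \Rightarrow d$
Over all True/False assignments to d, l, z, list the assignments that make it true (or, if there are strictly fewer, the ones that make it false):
is false only for:
  d=False, l=False, z=True;
  d=False, l=True, z=False;
  d=False, l=True, z=True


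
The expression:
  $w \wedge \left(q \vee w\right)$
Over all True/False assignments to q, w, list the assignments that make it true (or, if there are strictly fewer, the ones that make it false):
is true only for:
  q=False, w=True;
  q=True, w=True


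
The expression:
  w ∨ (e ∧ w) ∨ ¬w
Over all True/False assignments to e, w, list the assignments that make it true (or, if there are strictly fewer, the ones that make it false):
is always true.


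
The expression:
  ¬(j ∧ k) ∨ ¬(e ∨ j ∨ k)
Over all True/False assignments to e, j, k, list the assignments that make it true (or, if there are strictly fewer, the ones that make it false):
is false only for:
  e=False, j=True, k=True;
  e=True, j=True, k=True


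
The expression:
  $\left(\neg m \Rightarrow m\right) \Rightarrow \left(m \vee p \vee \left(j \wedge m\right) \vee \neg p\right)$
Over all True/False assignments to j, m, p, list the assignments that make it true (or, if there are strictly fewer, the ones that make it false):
is always true.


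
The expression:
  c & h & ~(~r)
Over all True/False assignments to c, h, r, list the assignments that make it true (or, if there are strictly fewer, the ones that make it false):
is true only for:
  c=True, h=True, r=True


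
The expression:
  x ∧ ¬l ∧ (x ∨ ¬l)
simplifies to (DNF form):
x ∧ ¬l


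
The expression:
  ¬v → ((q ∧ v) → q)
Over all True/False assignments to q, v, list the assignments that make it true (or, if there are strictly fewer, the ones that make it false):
is always true.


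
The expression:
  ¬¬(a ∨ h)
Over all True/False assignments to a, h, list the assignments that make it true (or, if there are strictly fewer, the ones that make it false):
is false only for:
  a=False, h=False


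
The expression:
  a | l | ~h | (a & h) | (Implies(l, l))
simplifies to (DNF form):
True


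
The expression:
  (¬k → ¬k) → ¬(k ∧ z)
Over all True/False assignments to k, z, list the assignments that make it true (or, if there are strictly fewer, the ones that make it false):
is false only for:
  k=True, z=True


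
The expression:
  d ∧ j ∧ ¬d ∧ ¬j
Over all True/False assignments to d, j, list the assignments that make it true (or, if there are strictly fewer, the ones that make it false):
is never true.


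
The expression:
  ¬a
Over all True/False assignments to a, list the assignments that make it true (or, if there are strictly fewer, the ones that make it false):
is true only for:
  a=False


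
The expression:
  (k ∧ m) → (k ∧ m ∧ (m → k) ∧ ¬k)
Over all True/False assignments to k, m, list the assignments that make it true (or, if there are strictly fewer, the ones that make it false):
is false only for:
  k=True, m=True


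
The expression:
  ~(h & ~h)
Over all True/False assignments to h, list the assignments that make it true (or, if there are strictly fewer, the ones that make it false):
is always true.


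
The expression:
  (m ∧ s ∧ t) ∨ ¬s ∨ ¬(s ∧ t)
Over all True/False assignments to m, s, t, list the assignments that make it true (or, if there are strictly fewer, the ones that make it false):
is false only for:
  m=False, s=True, t=True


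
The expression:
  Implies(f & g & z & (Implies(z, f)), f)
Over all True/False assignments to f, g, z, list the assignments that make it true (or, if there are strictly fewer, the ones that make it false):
is always true.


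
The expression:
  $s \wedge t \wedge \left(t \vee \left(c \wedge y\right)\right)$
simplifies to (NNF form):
$s \wedge t$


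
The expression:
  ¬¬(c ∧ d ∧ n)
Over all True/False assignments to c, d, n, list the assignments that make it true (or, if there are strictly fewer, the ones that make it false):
is true only for:
  c=True, d=True, n=True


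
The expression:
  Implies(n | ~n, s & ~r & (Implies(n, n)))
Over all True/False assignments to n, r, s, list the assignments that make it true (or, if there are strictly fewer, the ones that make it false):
is true only for:
  n=False, r=False, s=True;
  n=True, r=False, s=True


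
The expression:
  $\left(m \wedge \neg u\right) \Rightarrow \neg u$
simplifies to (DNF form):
$\text{True}$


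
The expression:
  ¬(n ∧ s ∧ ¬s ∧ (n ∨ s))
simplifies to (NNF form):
True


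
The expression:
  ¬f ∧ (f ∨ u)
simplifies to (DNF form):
u ∧ ¬f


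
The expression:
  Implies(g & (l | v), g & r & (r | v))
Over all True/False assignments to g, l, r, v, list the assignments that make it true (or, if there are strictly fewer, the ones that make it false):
is false only for:
  g=True, l=False, r=False, v=True;
  g=True, l=True, r=False, v=False;
  g=True, l=True, r=False, v=True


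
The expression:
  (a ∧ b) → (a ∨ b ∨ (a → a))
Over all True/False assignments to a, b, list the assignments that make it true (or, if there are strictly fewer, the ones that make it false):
is always true.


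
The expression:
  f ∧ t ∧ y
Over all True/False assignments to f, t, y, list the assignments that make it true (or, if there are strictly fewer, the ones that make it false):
is true only for:
  f=True, t=True, y=True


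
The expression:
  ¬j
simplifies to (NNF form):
¬j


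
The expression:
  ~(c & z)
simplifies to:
~c | ~z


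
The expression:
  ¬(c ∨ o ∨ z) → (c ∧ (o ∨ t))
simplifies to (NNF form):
c ∨ o ∨ z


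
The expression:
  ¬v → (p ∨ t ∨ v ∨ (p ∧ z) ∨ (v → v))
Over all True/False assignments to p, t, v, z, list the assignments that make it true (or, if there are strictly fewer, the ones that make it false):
is always true.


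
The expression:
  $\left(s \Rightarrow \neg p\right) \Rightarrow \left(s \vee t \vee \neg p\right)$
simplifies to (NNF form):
$s \vee t \vee \neg p$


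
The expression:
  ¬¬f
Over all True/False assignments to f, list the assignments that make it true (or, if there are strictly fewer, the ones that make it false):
is true only for:
  f=True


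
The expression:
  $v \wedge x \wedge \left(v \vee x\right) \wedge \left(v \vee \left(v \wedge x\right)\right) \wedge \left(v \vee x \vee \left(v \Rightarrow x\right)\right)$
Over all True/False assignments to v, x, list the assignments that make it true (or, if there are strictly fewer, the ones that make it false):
is true only for:
  v=True, x=True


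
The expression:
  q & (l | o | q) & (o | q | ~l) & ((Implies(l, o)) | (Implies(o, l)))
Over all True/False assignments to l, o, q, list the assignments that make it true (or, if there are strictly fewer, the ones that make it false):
is true only for:
  l=False, o=False, q=True;
  l=False, o=True, q=True;
  l=True, o=False, q=True;
  l=True, o=True, q=True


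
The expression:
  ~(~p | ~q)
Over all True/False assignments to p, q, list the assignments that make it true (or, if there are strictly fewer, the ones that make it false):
is true only for:
  p=True, q=True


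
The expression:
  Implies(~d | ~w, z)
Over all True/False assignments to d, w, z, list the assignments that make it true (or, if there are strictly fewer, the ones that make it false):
is false only for:
  d=False, w=False, z=False;
  d=False, w=True, z=False;
  d=True, w=False, z=False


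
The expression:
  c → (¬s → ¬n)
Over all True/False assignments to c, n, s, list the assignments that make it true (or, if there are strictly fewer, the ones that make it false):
is false only for:
  c=True, n=True, s=False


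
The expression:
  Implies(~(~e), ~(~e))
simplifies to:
True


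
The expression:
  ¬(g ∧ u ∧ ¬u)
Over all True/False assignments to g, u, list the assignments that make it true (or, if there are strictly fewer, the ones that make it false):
is always true.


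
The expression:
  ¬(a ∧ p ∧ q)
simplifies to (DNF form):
¬a ∨ ¬p ∨ ¬q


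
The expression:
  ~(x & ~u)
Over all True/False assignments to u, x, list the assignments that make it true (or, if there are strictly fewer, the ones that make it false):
is false only for:
  u=False, x=True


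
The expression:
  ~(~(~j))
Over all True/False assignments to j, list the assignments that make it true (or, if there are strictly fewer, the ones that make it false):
is true only for:
  j=False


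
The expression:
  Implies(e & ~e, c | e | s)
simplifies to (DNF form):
True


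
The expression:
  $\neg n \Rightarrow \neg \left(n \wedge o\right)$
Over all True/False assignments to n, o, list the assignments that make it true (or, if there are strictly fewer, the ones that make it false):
is always true.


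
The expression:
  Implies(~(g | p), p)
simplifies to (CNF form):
g | p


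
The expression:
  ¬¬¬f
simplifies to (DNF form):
¬f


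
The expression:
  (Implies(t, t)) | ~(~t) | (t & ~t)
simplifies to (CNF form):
True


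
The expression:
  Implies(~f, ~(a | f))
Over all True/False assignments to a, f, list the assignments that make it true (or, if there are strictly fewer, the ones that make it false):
is false only for:
  a=True, f=False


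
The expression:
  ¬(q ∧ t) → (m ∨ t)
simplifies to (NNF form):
m ∨ t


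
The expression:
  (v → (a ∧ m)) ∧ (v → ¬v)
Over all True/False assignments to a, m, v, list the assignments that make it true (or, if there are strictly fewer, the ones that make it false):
is true only for:
  a=False, m=False, v=False;
  a=False, m=True, v=False;
  a=True, m=False, v=False;
  a=True, m=True, v=False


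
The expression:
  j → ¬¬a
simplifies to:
a ∨ ¬j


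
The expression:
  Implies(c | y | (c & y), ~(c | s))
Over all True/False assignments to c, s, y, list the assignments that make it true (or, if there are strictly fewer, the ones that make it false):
is true only for:
  c=False, s=False, y=False;
  c=False, s=False, y=True;
  c=False, s=True, y=False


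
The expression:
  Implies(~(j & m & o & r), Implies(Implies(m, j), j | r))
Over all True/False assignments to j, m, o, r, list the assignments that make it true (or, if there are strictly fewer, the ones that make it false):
is false only for:
  j=False, m=False, o=False, r=False;
  j=False, m=False, o=True, r=False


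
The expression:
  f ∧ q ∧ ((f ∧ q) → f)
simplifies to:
f ∧ q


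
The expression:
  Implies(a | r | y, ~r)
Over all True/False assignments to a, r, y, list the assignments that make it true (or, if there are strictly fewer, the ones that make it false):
is true only for:
  a=False, r=False, y=False;
  a=False, r=False, y=True;
  a=True, r=False, y=False;
  a=True, r=False, y=True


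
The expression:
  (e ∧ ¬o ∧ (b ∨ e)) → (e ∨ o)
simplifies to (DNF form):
True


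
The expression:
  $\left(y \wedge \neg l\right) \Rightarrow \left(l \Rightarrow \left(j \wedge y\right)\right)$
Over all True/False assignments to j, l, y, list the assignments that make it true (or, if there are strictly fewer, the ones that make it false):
is always true.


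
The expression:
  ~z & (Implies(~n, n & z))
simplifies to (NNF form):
n & ~z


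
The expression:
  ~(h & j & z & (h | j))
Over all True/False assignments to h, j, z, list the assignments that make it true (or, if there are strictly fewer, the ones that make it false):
is false only for:
  h=True, j=True, z=True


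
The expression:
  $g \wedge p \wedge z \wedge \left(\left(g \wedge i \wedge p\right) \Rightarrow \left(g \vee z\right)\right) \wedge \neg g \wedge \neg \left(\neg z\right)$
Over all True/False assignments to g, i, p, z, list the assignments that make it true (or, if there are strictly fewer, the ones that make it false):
is never true.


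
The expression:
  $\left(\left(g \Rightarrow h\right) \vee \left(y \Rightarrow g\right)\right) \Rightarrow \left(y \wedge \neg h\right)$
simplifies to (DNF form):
$y \wedge \neg h$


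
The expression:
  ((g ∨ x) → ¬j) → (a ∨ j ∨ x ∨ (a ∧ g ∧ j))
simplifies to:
a ∨ j ∨ x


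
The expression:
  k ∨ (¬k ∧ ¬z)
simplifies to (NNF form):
k ∨ ¬z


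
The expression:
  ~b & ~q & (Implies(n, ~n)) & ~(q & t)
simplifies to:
~b & ~n & ~q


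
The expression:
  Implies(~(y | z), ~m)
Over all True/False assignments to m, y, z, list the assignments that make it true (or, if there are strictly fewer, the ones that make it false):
is false only for:
  m=True, y=False, z=False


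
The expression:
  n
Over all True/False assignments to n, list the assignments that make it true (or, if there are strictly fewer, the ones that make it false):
is true only for:
  n=True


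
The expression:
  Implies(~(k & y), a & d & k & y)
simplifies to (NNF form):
k & y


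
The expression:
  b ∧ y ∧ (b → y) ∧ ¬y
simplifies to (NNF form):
False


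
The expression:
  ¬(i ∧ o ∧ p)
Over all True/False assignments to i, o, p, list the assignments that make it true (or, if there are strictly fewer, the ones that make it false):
is false only for:
  i=True, o=True, p=True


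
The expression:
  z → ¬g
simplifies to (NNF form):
¬g ∨ ¬z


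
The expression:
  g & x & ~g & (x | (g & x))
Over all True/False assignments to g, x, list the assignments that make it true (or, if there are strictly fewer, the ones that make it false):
is never true.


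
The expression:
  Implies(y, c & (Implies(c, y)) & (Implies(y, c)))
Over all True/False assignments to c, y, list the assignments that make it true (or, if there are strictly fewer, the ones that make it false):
is false only for:
  c=False, y=True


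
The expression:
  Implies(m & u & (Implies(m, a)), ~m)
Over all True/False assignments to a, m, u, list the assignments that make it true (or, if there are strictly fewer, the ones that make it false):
is false only for:
  a=True, m=True, u=True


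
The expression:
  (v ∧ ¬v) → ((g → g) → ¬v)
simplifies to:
True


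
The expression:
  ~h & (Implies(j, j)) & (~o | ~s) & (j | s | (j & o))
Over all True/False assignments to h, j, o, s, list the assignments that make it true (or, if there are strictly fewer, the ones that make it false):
is true only for:
  h=False, j=False, o=False, s=True;
  h=False, j=True, o=False, s=False;
  h=False, j=True, o=False, s=True;
  h=False, j=True, o=True, s=False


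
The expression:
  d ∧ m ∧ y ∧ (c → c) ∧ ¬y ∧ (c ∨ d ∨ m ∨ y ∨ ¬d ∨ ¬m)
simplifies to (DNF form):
False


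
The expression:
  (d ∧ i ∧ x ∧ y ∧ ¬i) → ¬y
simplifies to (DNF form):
True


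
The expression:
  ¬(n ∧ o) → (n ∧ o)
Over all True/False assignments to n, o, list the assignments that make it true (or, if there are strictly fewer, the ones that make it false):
is true only for:
  n=True, o=True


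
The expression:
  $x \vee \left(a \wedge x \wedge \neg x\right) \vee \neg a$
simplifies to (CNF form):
$x \vee \neg a$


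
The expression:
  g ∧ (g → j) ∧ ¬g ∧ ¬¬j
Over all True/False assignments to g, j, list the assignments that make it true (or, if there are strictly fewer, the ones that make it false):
is never true.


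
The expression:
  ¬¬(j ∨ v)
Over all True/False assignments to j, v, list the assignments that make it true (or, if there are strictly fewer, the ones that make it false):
is false only for:
  j=False, v=False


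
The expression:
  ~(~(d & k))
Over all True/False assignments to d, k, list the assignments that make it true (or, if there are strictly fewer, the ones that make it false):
is true only for:
  d=True, k=True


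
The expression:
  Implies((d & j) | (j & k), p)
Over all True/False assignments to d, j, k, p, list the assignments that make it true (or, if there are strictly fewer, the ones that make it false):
is false only for:
  d=False, j=True, k=True, p=False;
  d=True, j=True, k=False, p=False;
  d=True, j=True, k=True, p=False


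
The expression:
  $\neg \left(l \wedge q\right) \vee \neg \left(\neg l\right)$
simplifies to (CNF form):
$\text{True}$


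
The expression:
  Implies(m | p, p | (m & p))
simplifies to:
p | ~m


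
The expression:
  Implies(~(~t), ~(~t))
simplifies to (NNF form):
True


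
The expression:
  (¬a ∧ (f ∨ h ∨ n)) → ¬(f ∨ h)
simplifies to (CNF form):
(a ∨ ¬f) ∧ (a ∨ ¬h)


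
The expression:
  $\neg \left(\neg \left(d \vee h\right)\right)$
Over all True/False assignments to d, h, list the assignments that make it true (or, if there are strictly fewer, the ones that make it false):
is false only for:
  d=False, h=False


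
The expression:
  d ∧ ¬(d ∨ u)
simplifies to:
False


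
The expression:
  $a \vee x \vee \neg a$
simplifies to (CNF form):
$\text{True}$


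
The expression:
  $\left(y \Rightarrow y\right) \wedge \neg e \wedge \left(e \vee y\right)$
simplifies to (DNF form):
$y \wedge \neg e$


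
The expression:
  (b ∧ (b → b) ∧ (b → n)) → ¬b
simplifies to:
¬b ∨ ¬n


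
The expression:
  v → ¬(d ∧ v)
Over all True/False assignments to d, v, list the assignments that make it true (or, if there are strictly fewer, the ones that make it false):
is false only for:
  d=True, v=True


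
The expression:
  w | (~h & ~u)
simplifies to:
w | (~h & ~u)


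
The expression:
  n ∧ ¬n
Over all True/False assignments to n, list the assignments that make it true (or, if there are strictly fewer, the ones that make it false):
is never true.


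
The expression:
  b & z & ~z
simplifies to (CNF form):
False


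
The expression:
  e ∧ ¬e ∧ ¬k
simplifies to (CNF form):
False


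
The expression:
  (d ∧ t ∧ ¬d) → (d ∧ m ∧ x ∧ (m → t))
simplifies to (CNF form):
True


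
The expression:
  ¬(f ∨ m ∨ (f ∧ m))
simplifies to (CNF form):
¬f ∧ ¬m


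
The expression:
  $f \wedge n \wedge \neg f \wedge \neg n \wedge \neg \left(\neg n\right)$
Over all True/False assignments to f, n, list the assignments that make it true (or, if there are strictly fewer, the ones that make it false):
is never true.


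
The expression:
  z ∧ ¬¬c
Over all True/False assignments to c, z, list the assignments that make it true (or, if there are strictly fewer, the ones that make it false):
is true only for:
  c=True, z=True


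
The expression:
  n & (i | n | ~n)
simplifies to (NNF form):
n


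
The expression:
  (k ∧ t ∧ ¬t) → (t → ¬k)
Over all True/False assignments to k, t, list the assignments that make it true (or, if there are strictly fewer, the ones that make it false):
is always true.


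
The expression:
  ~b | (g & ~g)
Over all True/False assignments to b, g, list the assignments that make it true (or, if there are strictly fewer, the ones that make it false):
is true only for:
  b=False, g=False;
  b=False, g=True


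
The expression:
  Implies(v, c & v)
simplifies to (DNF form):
c | ~v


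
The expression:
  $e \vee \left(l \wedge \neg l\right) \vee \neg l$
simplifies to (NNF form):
$e \vee \neg l$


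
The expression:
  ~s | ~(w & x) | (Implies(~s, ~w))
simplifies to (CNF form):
True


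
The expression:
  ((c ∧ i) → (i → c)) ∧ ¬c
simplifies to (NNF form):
¬c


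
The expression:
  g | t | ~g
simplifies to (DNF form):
True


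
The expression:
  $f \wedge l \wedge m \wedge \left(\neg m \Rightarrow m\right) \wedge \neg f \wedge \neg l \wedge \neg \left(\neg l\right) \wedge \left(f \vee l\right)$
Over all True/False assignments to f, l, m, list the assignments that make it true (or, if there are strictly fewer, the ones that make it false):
is never true.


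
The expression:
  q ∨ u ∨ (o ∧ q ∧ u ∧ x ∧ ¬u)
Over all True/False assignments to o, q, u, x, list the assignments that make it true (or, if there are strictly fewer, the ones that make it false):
is false only for:
  o=False, q=False, u=False, x=False;
  o=False, q=False, u=False, x=True;
  o=True, q=False, u=False, x=False;
  o=True, q=False, u=False, x=True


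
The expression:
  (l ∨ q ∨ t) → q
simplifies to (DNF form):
q ∨ (¬l ∧ ¬t)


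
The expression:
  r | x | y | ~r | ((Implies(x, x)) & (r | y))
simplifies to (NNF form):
True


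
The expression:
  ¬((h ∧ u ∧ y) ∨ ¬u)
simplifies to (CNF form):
u ∧ (¬h ∨ ¬y)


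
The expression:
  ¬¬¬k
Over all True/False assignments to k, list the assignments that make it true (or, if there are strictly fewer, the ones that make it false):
is true only for:
  k=False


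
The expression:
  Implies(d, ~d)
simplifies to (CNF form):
~d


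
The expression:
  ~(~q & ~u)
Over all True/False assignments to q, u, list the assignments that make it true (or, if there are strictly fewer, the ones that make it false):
is false only for:
  q=False, u=False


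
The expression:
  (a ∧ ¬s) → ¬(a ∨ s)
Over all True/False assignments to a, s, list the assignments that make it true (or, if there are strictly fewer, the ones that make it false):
is false only for:
  a=True, s=False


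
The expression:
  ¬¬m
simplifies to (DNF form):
m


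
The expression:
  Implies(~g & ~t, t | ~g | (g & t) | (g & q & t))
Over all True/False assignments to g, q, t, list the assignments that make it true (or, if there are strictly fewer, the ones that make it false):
is always true.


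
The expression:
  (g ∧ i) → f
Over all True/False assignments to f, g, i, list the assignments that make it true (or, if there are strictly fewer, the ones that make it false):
is false only for:
  f=False, g=True, i=True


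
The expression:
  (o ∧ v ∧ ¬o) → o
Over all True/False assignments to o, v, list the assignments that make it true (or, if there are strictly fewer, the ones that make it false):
is always true.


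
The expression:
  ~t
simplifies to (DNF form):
~t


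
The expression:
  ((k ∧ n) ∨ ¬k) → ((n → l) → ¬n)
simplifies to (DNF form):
¬l ∨ ¬n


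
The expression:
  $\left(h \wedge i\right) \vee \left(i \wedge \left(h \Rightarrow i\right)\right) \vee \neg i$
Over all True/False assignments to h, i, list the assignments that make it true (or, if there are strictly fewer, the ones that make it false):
is always true.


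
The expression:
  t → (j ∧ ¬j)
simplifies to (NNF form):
¬t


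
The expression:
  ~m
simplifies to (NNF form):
~m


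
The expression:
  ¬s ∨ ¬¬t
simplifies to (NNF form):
t ∨ ¬s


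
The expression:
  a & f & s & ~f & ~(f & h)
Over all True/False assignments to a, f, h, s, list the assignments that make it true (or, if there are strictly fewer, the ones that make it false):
is never true.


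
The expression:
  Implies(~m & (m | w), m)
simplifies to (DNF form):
m | ~w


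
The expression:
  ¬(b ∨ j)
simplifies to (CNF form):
¬b ∧ ¬j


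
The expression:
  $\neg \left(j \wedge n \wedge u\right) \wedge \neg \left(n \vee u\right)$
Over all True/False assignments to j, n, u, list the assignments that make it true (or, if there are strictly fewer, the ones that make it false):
is true only for:
  j=False, n=False, u=False;
  j=True, n=False, u=False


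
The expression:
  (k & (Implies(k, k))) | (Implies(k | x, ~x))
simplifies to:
k | ~x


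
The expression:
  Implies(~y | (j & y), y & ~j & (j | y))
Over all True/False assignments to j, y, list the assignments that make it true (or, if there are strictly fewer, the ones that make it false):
is true only for:
  j=False, y=True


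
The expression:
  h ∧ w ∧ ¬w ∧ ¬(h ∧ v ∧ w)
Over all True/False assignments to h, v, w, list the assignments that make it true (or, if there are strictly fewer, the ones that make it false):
is never true.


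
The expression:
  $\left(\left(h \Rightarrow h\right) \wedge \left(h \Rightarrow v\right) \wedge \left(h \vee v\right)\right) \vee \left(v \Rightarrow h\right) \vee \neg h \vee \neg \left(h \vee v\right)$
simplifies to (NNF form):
$\text{True}$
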